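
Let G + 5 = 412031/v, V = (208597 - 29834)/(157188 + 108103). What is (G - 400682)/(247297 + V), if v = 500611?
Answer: -2046698716482241/1263192644908965 ≈ -1.6203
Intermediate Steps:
V = 13751/20407 (V = 178763/265291 = 178763*(1/265291) = 13751/20407 ≈ 0.67384)
G = -2091024/500611 (G = -5 + 412031/500611 = -2091024/500611 ≈ -4.1769)
(G - 400682)/(247297 + V) = (-2091024/500611 - 400682)/(247297 + 13751/20407) = -200587907726/(500611*5046603630/20407) = -200587907726/500611*20407/5046603630 = -2046698716482241/1263192644908965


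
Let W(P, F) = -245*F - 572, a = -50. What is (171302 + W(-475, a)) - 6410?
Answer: 176570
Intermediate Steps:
W(P, F) = -572 - 245*F
(171302 + W(-475, a)) - 6410 = (171302 + (-572 - 245*(-50))) - 6410 = (171302 + (-572 + 12250)) - 6410 = (171302 + 11678) - 6410 = 182980 - 6410 = 176570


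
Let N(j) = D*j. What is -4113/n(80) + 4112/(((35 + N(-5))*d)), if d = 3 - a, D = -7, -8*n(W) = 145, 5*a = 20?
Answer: 170704/1015 ≈ 168.18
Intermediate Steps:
a = 4 (a = (⅕)*20 = 4)
n(W) = -145/8 (n(W) = -⅛*145 = -145/8)
N(j) = -7*j
d = -1 (d = 3 - 1*4 = 3 - 4 = -1)
-4113/n(80) + 4112/(((35 + N(-5))*d)) = -4113/(-145/8) + 4112/(((35 - 7*(-5))*(-1))) = -4113*(-8/145) + 4112/(((35 + 35)*(-1))) = 32904/145 + 4112/((70*(-1))) = 32904/145 + 4112/(-70) = 32904/145 + 4112*(-1/70) = 32904/145 - 2056/35 = 170704/1015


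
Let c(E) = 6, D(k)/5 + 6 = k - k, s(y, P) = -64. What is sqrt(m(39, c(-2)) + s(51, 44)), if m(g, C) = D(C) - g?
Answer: I*sqrt(133) ≈ 11.533*I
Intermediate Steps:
D(k) = -30 (D(k) = -30 + 5*(k - k) = -30 + 5*0 = -30 + 0 = -30)
m(g, C) = -30 - g
sqrt(m(39, c(-2)) + s(51, 44)) = sqrt((-30 - 1*39) - 64) = sqrt((-30 - 39) - 64) = sqrt(-69 - 64) = sqrt(-133) = I*sqrt(133)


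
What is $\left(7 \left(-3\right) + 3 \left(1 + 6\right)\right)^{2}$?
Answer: $0$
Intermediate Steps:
$\left(7 \left(-3\right) + 3 \left(1 + 6\right)\right)^{2} = \left(-21 + 3 \cdot 7\right)^{2} = \left(-21 + 21\right)^{2} = 0^{2} = 0$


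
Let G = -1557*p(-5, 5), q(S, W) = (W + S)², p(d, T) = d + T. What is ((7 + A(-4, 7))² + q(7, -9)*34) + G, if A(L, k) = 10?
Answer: 425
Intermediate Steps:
p(d, T) = T + d
q(S, W) = (S + W)²
G = 0 (G = -1557*(5 - 5) = -1557*0 = 0)
((7 + A(-4, 7))² + q(7, -9)*34) + G = ((7 + 10)² + (7 - 9)²*34) + 0 = (17² + (-2)²*34) + 0 = (289 + 4*34) + 0 = (289 + 136) + 0 = 425 + 0 = 425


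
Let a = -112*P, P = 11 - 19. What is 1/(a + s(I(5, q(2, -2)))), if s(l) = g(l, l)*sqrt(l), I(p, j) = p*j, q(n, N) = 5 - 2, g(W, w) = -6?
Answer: 224/200569 + 3*sqrt(15)/401138 ≈ 0.0011458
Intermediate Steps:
q(n, N) = 3
I(p, j) = j*p
P = -8
s(l) = -6*sqrt(l)
a = 896 (a = -112*(-8) = 896)
1/(a + s(I(5, q(2, -2)))) = 1/(896 - 6*sqrt(15))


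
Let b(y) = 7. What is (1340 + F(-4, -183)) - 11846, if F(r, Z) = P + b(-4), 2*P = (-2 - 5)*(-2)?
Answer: -10492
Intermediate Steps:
P = 7 (P = ((-2 - 5)*(-2))/2 = (-7*(-2))/2 = (1/2)*14 = 7)
F(r, Z) = 14 (F(r, Z) = 7 + 7 = 14)
(1340 + F(-4, -183)) - 11846 = (1340 + 14) - 11846 = 1354 - 11846 = -10492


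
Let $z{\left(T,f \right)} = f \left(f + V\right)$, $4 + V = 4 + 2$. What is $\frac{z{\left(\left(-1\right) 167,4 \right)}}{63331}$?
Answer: $\frac{24}{63331} \approx 0.00037896$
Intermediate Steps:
$V = 2$ ($V = -4 + \left(4 + 2\right) = -4 + 6 = 2$)
$z{\left(T,f \right)} = f \left(2 + f\right)$ ($z{\left(T,f \right)} = f \left(f + 2\right) = f \left(2 + f\right)$)
$\frac{z{\left(\left(-1\right) 167,4 \right)}}{63331} = \frac{4 \left(2 + 4\right)}{63331} = 4 \cdot 6 \cdot \frac{1}{63331} = 24 \cdot \frac{1}{63331} = \frac{24}{63331}$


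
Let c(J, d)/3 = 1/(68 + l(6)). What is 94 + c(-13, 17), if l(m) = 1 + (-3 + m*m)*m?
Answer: 8367/89 ≈ 94.011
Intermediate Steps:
l(m) = 1 + m*(-3 + m²) (l(m) = 1 + (-3 + m²)*m = 1 + m*(-3 + m²))
c(J, d) = 1/89 (c(J, d) = 3/(68 + (1 + 6³ - 3*6)) = 3/(68 + (1 + 216 - 18)) = 3/(68 + 199) = 3/267 = 3*(1/267) = 1/89)
94 + c(-13, 17) = 94 + 1/89 = 8367/89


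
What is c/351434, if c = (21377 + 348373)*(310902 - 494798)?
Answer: -33997773000/175717 ≈ -1.9348e+5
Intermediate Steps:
c = -67995546000 (c = 369750*(-183896) = -67995546000)
c/351434 = -67995546000/351434 = -67995546000*1/351434 = -33997773000/175717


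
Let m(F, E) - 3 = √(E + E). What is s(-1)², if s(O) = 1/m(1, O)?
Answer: (3 + I*√2)⁻² ≈ 0.057851 - 0.070126*I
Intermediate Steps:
m(F, E) = 3 + √2*√E (m(F, E) = 3 + √(E + E) = 3 + √(2*E) = 3 + √2*√E)
s(O) = 1/(3 + √2*√O)
s(-1)² = (1/(3 + √2*√(-1)))² = (1/(3 + √2*I))² = (1/(3 + I*√2))² = (3 + I*√2)⁻²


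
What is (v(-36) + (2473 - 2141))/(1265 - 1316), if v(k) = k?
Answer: -296/51 ≈ -5.8039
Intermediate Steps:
(v(-36) + (2473 - 2141))/(1265 - 1316) = (-36 + (2473 - 2141))/(1265 - 1316) = (-36 + 332)/(-51) = 296*(-1/51) = -296/51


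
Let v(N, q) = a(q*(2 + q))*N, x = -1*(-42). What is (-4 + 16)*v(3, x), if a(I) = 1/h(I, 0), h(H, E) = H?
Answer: 3/154 ≈ 0.019481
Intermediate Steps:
a(I) = 1/I
x = 42
v(N, q) = N/(q*(2 + q)) (v(N, q) = N/((q*(2 + q))) = (1/(q*(2 + q)))*N = N/(q*(2 + q)))
(-4 + 16)*v(3, x) = (-4 + 16)*(3/(42*(2 + 42))) = 12*(3*(1/42)/44) = 12*(3*(1/42)*(1/44)) = 12*(1/616) = 3/154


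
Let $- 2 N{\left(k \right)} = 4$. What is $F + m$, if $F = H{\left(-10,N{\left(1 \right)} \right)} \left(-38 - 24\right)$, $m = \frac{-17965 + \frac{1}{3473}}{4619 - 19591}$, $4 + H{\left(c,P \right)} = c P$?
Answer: $- \frac{12879845377}{12999439} \approx -990.8$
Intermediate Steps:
$N{\left(k \right)} = -2$ ($N{\left(k \right)} = \left(- \frac{1}{2}\right) 4 = -2$)
$H{\left(c,P \right)} = -4 + P c$ ($H{\left(c,P \right)} = -4 + c P = -4 + P c$)
$m = \frac{15598111}{12999439}$ ($m = \frac{-17965 + \frac{1}{3473}}{-14972} = \left(- \frac{62392444}{3473}\right) \left(- \frac{1}{14972}\right) = \frac{15598111}{12999439} \approx 1.1999$)
$F = -992$ ($F = \left(-4 - -20\right) \left(-38 - 24\right) = \left(-4 + 20\right) \left(-62\right) = 16 \left(-62\right) = -992$)
$F + m = -992 + \frac{15598111}{12999439} = - \frac{12879845377}{12999439}$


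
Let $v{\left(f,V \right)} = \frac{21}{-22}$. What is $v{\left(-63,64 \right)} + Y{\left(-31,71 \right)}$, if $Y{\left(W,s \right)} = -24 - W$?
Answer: $\frac{133}{22} \approx 6.0455$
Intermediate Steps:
$v{\left(f,V \right)} = - \frac{21}{22}$ ($v{\left(f,V \right)} = 21 \left(- \frac{1}{22}\right) = - \frac{21}{22}$)
$v{\left(-63,64 \right)} + Y{\left(-31,71 \right)} = - \frac{21}{22} - -7 = - \frac{21}{22} + \left(-24 + 31\right) = - \frac{21}{22} + 7 = \frac{133}{22}$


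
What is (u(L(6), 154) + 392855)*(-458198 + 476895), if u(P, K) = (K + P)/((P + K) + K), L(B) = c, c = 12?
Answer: 1175235141451/160 ≈ 7.3452e+9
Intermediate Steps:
L(B) = 12
u(P, K) = (K + P)/(P + 2*K) (u(P, K) = (K + P)/((K + P) + K) = (K + P)/(P + 2*K))
(u(L(6), 154) + 392855)*(-458198 + 476895) = ((154 + 12)/(12 + 2*154) + 392855)*(-458198 + 476895) = (166/(12 + 308) + 392855)*18697 = (166/320 + 392855)*18697 = ((1/320)*166 + 392855)*18697 = (83/160 + 392855)*18697 = (62856883/160)*18697 = 1175235141451/160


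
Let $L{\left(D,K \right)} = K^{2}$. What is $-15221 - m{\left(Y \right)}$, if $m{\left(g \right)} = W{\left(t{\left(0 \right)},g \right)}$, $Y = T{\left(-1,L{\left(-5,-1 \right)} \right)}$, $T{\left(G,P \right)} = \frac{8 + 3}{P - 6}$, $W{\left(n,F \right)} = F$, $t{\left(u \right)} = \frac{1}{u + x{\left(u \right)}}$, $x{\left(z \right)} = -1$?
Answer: $- \frac{76094}{5} \approx -15219.0$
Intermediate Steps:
$t{\left(u \right)} = \frac{1}{-1 + u}$ ($t{\left(u \right)} = \frac{1}{u - 1} = \frac{1}{-1 + u}$)
$T{\left(G,P \right)} = \frac{11}{-6 + P}$
$Y = - \frac{11}{5}$ ($Y = \frac{11}{-6 + \left(-1\right)^{2}} = \frac{11}{-6 + 1} = \frac{11}{-5} = 11 \left(- \frac{1}{5}\right) = - \frac{11}{5} \approx -2.2$)
$m{\left(g \right)} = g$
$-15221 - m{\left(Y \right)} = -15221 - - \frac{11}{5} = -15221 + \frac{11}{5} = - \frac{76094}{5}$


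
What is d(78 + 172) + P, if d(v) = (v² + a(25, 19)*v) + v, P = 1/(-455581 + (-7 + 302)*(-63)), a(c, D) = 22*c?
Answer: 94951741499/474166 ≈ 2.0025e+5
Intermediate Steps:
P = -1/474166 (P = 1/(-455581 + 295*(-63)) = 1/(-455581 - 18585) = 1/(-474166) = -1/474166 ≈ -2.1090e-6)
d(v) = v² + 551*v (d(v) = (v² + (22*25)*v) + v = (v² + 550*v) + v = v² + 551*v)
d(78 + 172) + P = (78 + 172)*(551 + (78 + 172)) - 1/474166 = 250*(551 + 250) - 1/474166 = 250*801 - 1/474166 = 200250 - 1/474166 = 94951741499/474166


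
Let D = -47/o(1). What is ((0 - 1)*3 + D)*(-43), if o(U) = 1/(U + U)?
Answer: 4171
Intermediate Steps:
o(U) = 1/(2*U)
D = -94 (D = -47/((½)/1) = -47/((½)*1) = -47/½ = -47*2 = -94)
((0 - 1)*3 + D)*(-43) = ((0 - 1)*3 - 94)*(-43) = (-1*3 - 94)*(-43) = (-3 - 94)*(-43) = -97*(-43) = 4171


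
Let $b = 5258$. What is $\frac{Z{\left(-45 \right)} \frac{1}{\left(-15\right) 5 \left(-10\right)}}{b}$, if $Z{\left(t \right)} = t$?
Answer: $- \frac{3}{262900} \approx -1.1411 \cdot 10^{-5}$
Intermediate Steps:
$\frac{Z{\left(-45 \right)} \frac{1}{\left(-15\right) 5 \left(-10\right)}}{b} = \frac{\left(-45\right) \frac{1}{\left(-15\right) 5 \left(-10\right)}}{5258} = - \frac{45}{\left(-75\right) \left(-10\right)} \frac{1}{5258} = - \frac{45}{750} \cdot \frac{1}{5258} = \left(-45\right) \frac{1}{750} \cdot \frac{1}{5258} = \left(- \frac{3}{50}\right) \frac{1}{5258} = - \frac{3}{262900}$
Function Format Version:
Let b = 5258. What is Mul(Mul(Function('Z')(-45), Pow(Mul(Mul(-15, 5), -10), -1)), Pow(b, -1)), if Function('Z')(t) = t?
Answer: Rational(-3, 262900) ≈ -1.1411e-5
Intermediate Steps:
Mul(Mul(Function('Z')(-45), Pow(Mul(Mul(-15, 5), -10), -1)), Pow(b, -1)) = Mul(Mul(-45, Pow(Mul(Mul(-15, 5), -10), -1)), Pow(5258, -1)) = Mul(Mul(-45, Pow(Mul(-75, -10), -1)), Rational(1, 5258)) = Mul(Mul(-45, Pow(750, -1)), Rational(1, 5258)) = Mul(Mul(-45, Rational(1, 750)), Rational(1, 5258)) = Mul(Rational(-3, 50), Rational(1, 5258)) = Rational(-3, 262900)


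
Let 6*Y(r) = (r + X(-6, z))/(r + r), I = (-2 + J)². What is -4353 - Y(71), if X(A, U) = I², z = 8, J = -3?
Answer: -309121/71 ≈ -4353.8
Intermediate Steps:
I = 25 (I = (-2 - 3)² = (-5)² = 25)
X(A, U) = 625 (X(A, U) = 25² = 625)
Y(r) = (625 + r)/(12*r) (Y(r) = ((r + 625)/(r + r))/6 = ((625 + r)/((2*r)))/6 = ((625 + r)*(1/(2*r)))/6 = ((625 + r)/(2*r))/6 = (625 + r)/(12*r))
-4353 - Y(71) = -4353 - (625 + 71)/(12*71) = -4353 - 696/(12*71) = -4353 - 1*58/71 = -4353 - 58/71 = -309121/71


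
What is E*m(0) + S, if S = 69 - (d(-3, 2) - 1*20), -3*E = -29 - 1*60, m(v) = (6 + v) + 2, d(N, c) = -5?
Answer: 994/3 ≈ 331.33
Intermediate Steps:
m(v) = 8 + v
E = 89/3 (E = -(-29 - 1*60)/3 = -(-29 - 60)/3 = -⅓*(-89) = 89/3 ≈ 29.667)
S = 94 (S = 69 - (-5 - 1*20) = 69 - (-5 - 20) = 69 - 1*(-25) = 69 + 25 = 94)
E*m(0) + S = 89*(8 + 0)/3 + 94 = (89/3)*8 + 94 = 712/3 + 94 = 994/3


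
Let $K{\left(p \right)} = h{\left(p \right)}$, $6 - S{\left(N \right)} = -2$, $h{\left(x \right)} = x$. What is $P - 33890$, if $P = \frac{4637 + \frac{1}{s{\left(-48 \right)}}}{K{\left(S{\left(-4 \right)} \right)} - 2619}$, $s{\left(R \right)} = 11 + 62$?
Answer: $- \frac{6459874172}{190603} \approx -33892.0$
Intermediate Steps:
$s{\left(R \right)} = 73$
$S{\left(N \right)} = 8$ ($S{\left(N \right)} = 6 - -2 = 6 + 2 = 8$)
$K{\left(p \right)} = p$
$P = - \frac{338502}{190603}$ ($P = \frac{4637 + \frac{1}{73}}{8 - 2619} = \frac{4637 + \frac{1}{73}}{-2611} = \frac{338502}{73} \left(- \frac{1}{2611}\right) = - \frac{338502}{190603} \approx -1.776$)
$P - 33890 = - \frac{338502}{190603} - 33890 = - \frac{6459874172}{190603}$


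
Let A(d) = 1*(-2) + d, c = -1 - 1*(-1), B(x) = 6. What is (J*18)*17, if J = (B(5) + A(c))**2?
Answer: 4896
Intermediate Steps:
c = 0 (c = -1 + 1 = 0)
A(d) = -2 + d
J = 16 (J = (6 + (-2 + 0))**2 = (6 - 2)**2 = 4**2 = 16)
(J*18)*17 = (16*18)*17 = 288*17 = 4896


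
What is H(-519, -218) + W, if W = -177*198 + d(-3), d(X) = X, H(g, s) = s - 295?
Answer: -35562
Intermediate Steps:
H(g, s) = -295 + s
W = -35049 (W = -177*198 - 3 = -35046 - 3 = -35049)
H(-519, -218) + W = (-295 - 218) - 35049 = -513 - 35049 = -35562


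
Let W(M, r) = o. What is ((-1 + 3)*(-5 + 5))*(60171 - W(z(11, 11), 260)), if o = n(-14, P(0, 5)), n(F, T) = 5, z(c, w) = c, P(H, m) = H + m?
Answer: 0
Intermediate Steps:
o = 5
W(M, r) = 5
((-1 + 3)*(-5 + 5))*(60171 - W(z(11, 11), 260)) = ((-1 + 3)*(-5 + 5))*(60171 - 1*5) = (2*0)*(60171 - 5) = 0*60166 = 0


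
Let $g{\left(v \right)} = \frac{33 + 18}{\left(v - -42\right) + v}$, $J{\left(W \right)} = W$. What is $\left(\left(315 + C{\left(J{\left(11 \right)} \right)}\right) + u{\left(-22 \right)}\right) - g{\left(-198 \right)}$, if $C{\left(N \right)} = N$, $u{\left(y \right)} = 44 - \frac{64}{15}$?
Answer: $\frac{647603}{1770} \approx 365.88$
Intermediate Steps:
$g{\left(v \right)} = \frac{51}{42 + 2 v}$ ($g{\left(v \right)} = \frac{51}{\left(v + 42\right) + v} = \frac{51}{\left(42 + v\right) + v} = \frac{51}{42 + 2 v}$)
$u{\left(y \right)} = \frac{596}{15}$ ($u{\left(y \right)} = 44 - 64 \cdot \frac{1}{15} = 44 - \frac{64}{15} = \frac{596}{15}$)
$\left(\left(315 + C{\left(J{\left(11 \right)} \right)}\right) + u{\left(-22 \right)}\right) - g{\left(-198 \right)} = \left(\left(315 + 11\right) + \frac{596}{15}\right) - \frac{51}{2 \left(21 - 198\right)} = \left(326 + \frac{596}{15}\right) - \frac{51}{2 \left(-177\right)} = \frac{5486}{15} - \frac{51}{2} \left(- \frac{1}{177}\right) = \frac{5486}{15} - - \frac{17}{118} = \frac{5486}{15} + \frac{17}{118} = \frac{647603}{1770}$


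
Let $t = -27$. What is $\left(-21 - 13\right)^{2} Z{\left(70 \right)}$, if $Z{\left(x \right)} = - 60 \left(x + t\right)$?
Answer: $-2982480$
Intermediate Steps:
$Z{\left(x \right)} = 1620 - 60 x$ ($Z{\left(x \right)} = - 60 \left(x - 27\right) = - 60 \left(-27 + x\right) = 1620 - 60 x$)
$\left(-21 - 13\right)^{2} Z{\left(70 \right)} = \left(-21 - 13\right)^{2} \left(1620 - 4200\right) = \left(-34\right)^{2} \left(1620 - 4200\right) = 1156 \left(-2580\right) = -2982480$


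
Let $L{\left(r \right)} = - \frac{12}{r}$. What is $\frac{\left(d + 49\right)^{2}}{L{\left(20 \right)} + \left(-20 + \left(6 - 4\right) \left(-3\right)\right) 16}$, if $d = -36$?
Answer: $- \frac{845}{2083} \approx -0.40566$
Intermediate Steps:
$\frac{\left(d + 49\right)^{2}}{L{\left(20 \right)} + \left(-20 + \left(6 - 4\right) \left(-3\right)\right) 16} = \frac{\left(-36 + 49\right)^{2}}{- \frac{12}{20} + \left(-20 + \left(6 - 4\right) \left(-3\right)\right) 16} = \frac{13^{2}}{\left(-12\right) \frac{1}{20} + \left(-20 + 2 \left(-3\right)\right) 16} = \frac{169}{- \frac{3}{5} + \left(-20 - 6\right) 16} = \frac{169}{- \frac{3}{5} - 416} = \frac{169}{- \frac{2083}{5}} = 169 \left(- \frac{5}{2083}\right) = - \frac{845}{2083}$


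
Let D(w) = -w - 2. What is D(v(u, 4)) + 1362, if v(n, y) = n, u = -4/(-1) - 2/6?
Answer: 4069/3 ≈ 1356.3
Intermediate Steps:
u = 11/3 (u = -4*(-1) - 2*⅙ = 4 - ⅓ = 11/3 ≈ 3.6667)
D(w) = -2 - w
D(v(u, 4)) + 1362 = (-2 - 1*11/3) + 1362 = (-2 - 11/3) + 1362 = -17/3 + 1362 = 4069/3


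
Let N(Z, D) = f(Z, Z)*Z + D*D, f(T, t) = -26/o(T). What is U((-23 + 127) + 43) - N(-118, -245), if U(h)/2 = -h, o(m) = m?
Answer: -60293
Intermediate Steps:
f(T, t) = -26/T
U(h) = -2*h (U(h) = 2*(-h) = -2*h)
N(Z, D) = -26 + D² (N(Z, D) = (-26/Z)*Z + D*D = -26 + D²)
U((-23 + 127) + 43) - N(-118, -245) = -2*((-23 + 127) + 43) - (-26 + (-245)²) = -2*(104 + 43) - (-26 + 60025) = -2*147 - 1*59999 = -294 - 59999 = -60293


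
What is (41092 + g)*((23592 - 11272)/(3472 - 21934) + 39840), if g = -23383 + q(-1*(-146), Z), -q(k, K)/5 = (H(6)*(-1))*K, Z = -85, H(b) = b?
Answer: 1858275514640/3077 ≈ 6.0392e+8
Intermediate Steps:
q(k, K) = 30*K (q(k, K) = -5*6*(-1)*K = -(-30)*K = 30*K)
g = -25933 (g = -23383 + 30*(-85) = -23383 - 2550 = -25933)
(41092 + g)*((23592 - 11272)/(3472 - 21934) + 39840) = (41092 - 25933)*((23592 - 11272)/(3472 - 21934) + 39840) = 15159*(12320/(-18462) + 39840) = 15159*(12320*(-1/18462) + 39840) = 15159*(-6160/9231 + 39840) = 15159*(367756880/9231) = 1858275514640/3077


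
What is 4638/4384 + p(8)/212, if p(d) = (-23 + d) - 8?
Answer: 110303/116176 ≈ 0.94945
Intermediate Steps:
p(d) = -31 + d
4638/4384 + p(8)/212 = 4638/4384 + (-31 + 8)/212 = 4638*(1/4384) - 23*1/212 = 2319/2192 - 23/212 = 110303/116176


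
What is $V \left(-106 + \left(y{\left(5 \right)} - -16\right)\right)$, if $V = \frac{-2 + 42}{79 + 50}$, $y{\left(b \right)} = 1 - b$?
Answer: $- \frac{3760}{129} \approx -29.147$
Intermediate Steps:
$V = \frac{40}{129} \approx 0.31008$
$V \left(-106 + \left(y{\left(5 \right)} - -16\right)\right) = \frac{40 \left(-106 + \left(\left(1 - 5\right) - -16\right)\right)}{129} = \frac{40 \left(-106 + \left(\left(1 - 5\right) + 16\right)\right)}{129} = \frac{40 \left(-106 + \left(-4 + 16\right)\right)}{129} = \frac{40 \left(-106 + 12\right)}{129} = \frac{40}{129} \left(-94\right) = - \frac{3760}{129}$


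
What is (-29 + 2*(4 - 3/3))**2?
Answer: 529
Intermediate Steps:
(-29 + 2*(4 - 3/3))**2 = (-29 + 2*(4 - 3*1/3))**2 = (-29 + 2*(4 - 1))**2 = (-29 + 2*3)**2 = (-29 + 6)**2 = (-23)**2 = 529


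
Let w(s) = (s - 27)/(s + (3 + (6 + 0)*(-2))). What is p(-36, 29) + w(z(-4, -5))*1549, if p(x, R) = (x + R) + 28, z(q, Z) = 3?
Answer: 6217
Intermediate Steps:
p(x, R) = 28 + R + x (p(x, R) = (R + x) + 28 = 28 + R + x)
w(s) = (-27 + s)/(-9 + s) (w(s) = (-27 + s)/(s + (3 + 6*(-2))) = (-27 + s)/(s + (3 - 12)) = (-27 + s)/(s - 9) = (-27 + s)/(-9 + s))
p(-36, 29) + w(z(-4, -5))*1549 = (28 + 29 - 36) + ((-27 + 3)/(-9 + 3))*1549 = 21 + (-24/(-6))*1549 = 21 - ⅙*(-24)*1549 = 21 + 4*1549 = 21 + 6196 = 6217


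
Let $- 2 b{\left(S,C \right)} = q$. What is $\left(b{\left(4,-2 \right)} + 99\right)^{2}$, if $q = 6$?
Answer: $9216$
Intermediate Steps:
$b{\left(S,C \right)} = -3$ ($b{\left(S,C \right)} = \left(- \frac{1}{2}\right) 6 = -3$)
$\left(b{\left(4,-2 \right)} + 99\right)^{2} = \left(-3 + 99\right)^{2} = 96^{2} = 9216$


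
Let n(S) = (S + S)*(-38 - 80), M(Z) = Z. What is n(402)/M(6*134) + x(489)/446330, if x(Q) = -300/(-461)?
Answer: -2427945904/20575813 ≈ -118.00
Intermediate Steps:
x(Q) = 300/461 (x(Q) = -300*(-1/461) = 300/461)
n(S) = -236*S (n(S) = (2*S)*(-118) = -236*S)
n(402)/M(6*134) + x(489)/446330 = (-236*402)/((6*134)) + (300/461)/446330 = -94872/804 + (300/461)*(1/446330) = -94872*1/804 + 30/20575813 = -118 + 30/20575813 = -2427945904/20575813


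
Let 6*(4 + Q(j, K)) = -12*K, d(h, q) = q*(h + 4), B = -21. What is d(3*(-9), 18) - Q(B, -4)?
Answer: -418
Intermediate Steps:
d(h, q) = q*(4 + h)
Q(j, K) = -4 - 2*K (Q(j, K) = -4 + (-12*K)/6 = -4 - 2*K)
d(3*(-9), 18) - Q(B, -4) = 18*(4 + 3*(-9)) - (-4 - 2*(-4)) = 18*(4 - 27) - (-4 + 8) = 18*(-23) - 1*4 = -414 - 4 = -418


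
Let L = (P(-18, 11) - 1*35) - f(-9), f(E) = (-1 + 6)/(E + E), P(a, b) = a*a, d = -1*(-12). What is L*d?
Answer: 10414/3 ≈ 3471.3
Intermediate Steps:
d = 12
P(a, b) = a²
f(E) = 5/(2*E) (f(E) = 5/((2*E)) = 5*(1/(2*E)) = 5/(2*E))
L = 5207/18 (L = ((-18)² - 1*35) - 5/(2*(-9)) = (324 - 35) - 5*(-1)/(2*9) = 289 - 1*(-5/18) = 289 + 5/18 = 5207/18 ≈ 289.28)
L*d = (5207/18)*12 = 10414/3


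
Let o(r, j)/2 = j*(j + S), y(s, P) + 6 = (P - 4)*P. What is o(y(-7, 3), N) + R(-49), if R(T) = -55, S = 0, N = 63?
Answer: 7883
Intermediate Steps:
y(s, P) = -6 + P*(-4 + P) (y(s, P) = -6 + (P - 4)*P = -6 + (-4 + P)*P = -6 + P*(-4 + P))
o(r, j) = 2*j**2 (o(r, j) = 2*(j*(j + 0)) = 2*(j*j) = 2*j**2)
o(y(-7, 3), N) + R(-49) = 2*63**2 - 55 = 2*3969 - 55 = 7938 - 55 = 7883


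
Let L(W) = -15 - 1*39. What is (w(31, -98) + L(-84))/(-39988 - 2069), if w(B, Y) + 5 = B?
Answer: 28/42057 ≈ 0.00066576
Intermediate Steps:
L(W) = -54 (L(W) = -15 - 39 = -54)
w(B, Y) = -5 + B
(w(31, -98) + L(-84))/(-39988 - 2069) = ((-5 + 31) - 54)/(-39988 - 2069) = (26 - 54)/(-42057) = -28*(-1/42057) = 28/42057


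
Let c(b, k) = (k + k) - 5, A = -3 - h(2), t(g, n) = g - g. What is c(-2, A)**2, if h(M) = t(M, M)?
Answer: 121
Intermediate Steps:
t(g, n) = 0
h(M) = 0
A = -3 (A = -3 - 1*0 = -3 + 0 = -3)
c(b, k) = -5 + 2*k (c(b, k) = 2*k - 5 = -5 + 2*k)
c(-2, A)**2 = (-5 + 2*(-3))**2 = (-5 - 6)**2 = (-11)**2 = 121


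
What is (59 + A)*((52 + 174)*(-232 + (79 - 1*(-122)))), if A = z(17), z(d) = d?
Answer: -532456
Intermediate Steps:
A = 17
(59 + A)*((52 + 174)*(-232 + (79 - 1*(-122)))) = (59 + 17)*((52 + 174)*(-232 + (79 - 1*(-122)))) = 76*(226*(-232 + (79 + 122))) = 76*(226*(-232 + 201)) = 76*(226*(-31)) = 76*(-7006) = -532456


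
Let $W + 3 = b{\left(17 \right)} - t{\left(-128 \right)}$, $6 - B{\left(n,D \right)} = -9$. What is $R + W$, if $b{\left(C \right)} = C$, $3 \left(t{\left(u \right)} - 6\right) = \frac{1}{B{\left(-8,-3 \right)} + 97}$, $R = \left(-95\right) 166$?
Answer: $- \frac{5296033}{336} \approx -15762.0$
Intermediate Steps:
$B{\left(n,D \right)} = 15$ ($B{\left(n,D \right)} = 6 - -9 = 6 + 9 = 15$)
$R = -15770$
$t{\left(u \right)} = \frac{2017}{336}$ ($t{\left(u \right)} = 6 + \frac{1}{3 \left(15 + 97\right)} = 6 + \frac{1}{3 \cdot 112} = 6 + \frac{1}{3} \cdot \frac{1}{112} = 6 + \frac{1}{336} = \frac{2017}{336}$)
$W = \frac{2687}{336}$ ($W = -3 + \left(17 - \frac{2017}{336}\right) = -3 + \frac{3695}{336} = \frac{2687}{336} \approx 7.997$)
$R + W = -15770 + \frac{2687}{336} = - \frac{5296033}{336}$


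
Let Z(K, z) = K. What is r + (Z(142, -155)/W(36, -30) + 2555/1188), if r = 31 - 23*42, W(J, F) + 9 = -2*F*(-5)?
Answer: -114203407/122364 ≈ -933.31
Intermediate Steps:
W(J, F) = -9 + 10*F (W(J, F) = -9 - 2*F*(-5) = -9 + 10*F)
r = -935 (r = 31 - 966 = -935)
r + (Z(142, -155)/W(36, -30) + 2555/1188) = -935 + (142/(-9 + 10*(-30)) + 2555/1188) = -935 + (142/(-9 - 300) + 2555*(1/1188)) = -935 + (142/(-309) + 2555/1188) = -935 + (142*(-1/309) + 2555/1188) = -935 + (-142/309 + 2555/1188) = -935 + 206933/122364 = -114203407/122364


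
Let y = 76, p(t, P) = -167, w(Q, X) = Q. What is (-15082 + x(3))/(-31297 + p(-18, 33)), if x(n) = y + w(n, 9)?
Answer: 1667/3496 ≈ 0.47683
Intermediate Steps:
x(n) = 76 + n
(-15082 + x(3))/(-31297 + p(-18, 33)) = (-15082 + (76 + 3))/(-31297 - 167) = (-15082 + 79)/(-31464) = -15003*(-1/31464) = 1667/3496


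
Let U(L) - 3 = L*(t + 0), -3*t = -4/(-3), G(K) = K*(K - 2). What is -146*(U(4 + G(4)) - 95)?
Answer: 42632/3 ≈ 14211.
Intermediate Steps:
G(K) = K*(-2 + K)
t = -4/9 (t = -(-4)/(3*(-3)) = -(-4)*(-1)/(3*3) = -1/3*4/3 = -4/9 ≈ -0.44444)
U(L) = 3 - 4*L/9 (U(L) = 3 + L*(-4/9 + 0) = 3 + L*(-4/9) = 3 - 4*L/9)
-146*(U(4 + G(4)) - 95) = -146*((3 - 4*(4 + 4*(-2 + 4))/9) - 95) = -146*((3 - 4*(4 + 4*2)/9) - 95) = -146*((3 - 4*(4 + 8)/9) - 95) = -146*((3 - 4/9*12) - 95) = -146*((3 - 16/3) - 95) = -146*(-7/3 - 95) = -146*(-292/3) = 42632/3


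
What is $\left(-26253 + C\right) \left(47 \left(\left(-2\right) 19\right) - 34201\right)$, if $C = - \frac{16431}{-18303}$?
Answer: $\frac{5763824603012}{6101} \approx 9.4473 \cdot 10^{8}$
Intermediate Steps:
$C = \frac{5477}{6101}$ ($C = \left(-16431\right) \left(- \frac{1}{18303}\right) = \frac{5477}{6101} \approx 0.89772$)
$\left(-26253 + C\right) \left(47 \left(\left(-2\right) 19\right) - 34201\right) = \left(-26253 + \frac{5477}{6101}\right) \left(47 \left(\left(-2\right) 19\right) - 34201\right) = - \frac{160164076 \left(47 \left(-38\right) - 34201\right)}{6101} = - \frac{160164076 \left(-1786 - 34201\right)}{6101} = \left(- \frac{160164076}{6101}\right) \left(-35987\right) = \frac{5763824603012}{6101}$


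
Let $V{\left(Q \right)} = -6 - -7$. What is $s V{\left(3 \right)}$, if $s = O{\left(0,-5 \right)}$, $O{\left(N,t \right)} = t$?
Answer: $-5$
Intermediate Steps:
$V{\left(Q \right)} = 1$ ($V{\left(Q \right)} = -6 + 7 = 1$)
$s = -5$
$s V{\left(3 \right)} = \left(-5\right) 1 = -5$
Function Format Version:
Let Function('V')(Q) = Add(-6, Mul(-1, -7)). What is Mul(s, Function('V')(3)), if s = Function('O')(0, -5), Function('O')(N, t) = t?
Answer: -5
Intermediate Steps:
Function('V')(Q) = 1 (Function('V')(Q) = Add(-6, 7) = 1)
s = -5
Mul(s, Function('V')(3)) = Mul(-5, 1) = -5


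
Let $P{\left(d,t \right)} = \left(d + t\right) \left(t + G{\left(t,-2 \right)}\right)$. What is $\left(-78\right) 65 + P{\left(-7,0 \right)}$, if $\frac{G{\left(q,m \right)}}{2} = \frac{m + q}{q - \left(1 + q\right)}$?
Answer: $-5098$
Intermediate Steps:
$G{\left(q,m \right)} = - 2 m - 2 q$ ($G{\left(q,m \right)} = 2 \frac{m + q}{q - \left(1 + q\right)} = 2 \frac{m + q}{-1} = 2 \left(m + q\right) \left(-1\right) = 2 \left(- m - q\right) = - 2 m - 2 q$)
$P{\left(d,t \right)} = \left(4 - t\right) \left(d + t\right)$ ($P{\left(d,t \right)} = \left(d + t\right) \left(t - \left(-4 + 2 t\right)\right) = \left(d + t\right) \left(4 - t\right) = \left(4 - t\right) \left(d + t\right)$)
$\left(-78\right) 65 + P{\left(-7,0 \right)} = \left(-78\right) 65 + \left(- 0^{2} + 4 \left(-7\right) + 4 \cdot 0 - \left(-7\right) 0\right) = -5070 + \left(\left(-1\right) 0 - 28 + 0 + 0\right) = -5070 + \left(0 - 28 + 0 + 0\right) = -5070 - 28 = -5098$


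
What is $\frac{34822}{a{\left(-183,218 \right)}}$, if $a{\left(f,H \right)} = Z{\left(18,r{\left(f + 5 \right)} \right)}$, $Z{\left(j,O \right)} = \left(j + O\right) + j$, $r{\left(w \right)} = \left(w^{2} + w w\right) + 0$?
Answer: $\frac{17411}{31702} \approx 0.54921$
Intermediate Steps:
$r{\left(w \right)} = 2 w^{2}$ ($r{\left(w \right)} = \left(w^{2} + w^{2}\right) + 0 = 2 w^{2} + 0 = 2 w^{2}$)
$Z{\left(j,O \right)} = O + 2 j$ ($Z{\left(j,O \right)} = \left(O + j\right) + j = O + 2 j$)
$a{\left(f,H \right)} = 36 + 2 \left(5 + f\right)^{2}$ ($a{\left(f,H \right)} = 2 \left(f + 5\right)^{2} + 2 \cdot 18 = 2 \left(5 + f\right)^{2} + 36 = 36 + 2 \left(5 + f\right)^{2}$)
$\frac{34822}{a{\left(-183,218 \right)}} = \frac{34822}{36 + 2 \left(5 - 183\right)^{2}} = \frac{34822}{36 + 2 \left(-178\right)^{2}} = \frac{34822}{36 + 2 \cdot 31684} = \frac{34822}{36 + 63368} = \frac{34822}{63404} = 34822 \cdot \frac{1}{63404} = \frac{17411}{31702}$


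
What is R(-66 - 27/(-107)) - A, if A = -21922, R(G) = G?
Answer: 2338619/107 ≈ 21856.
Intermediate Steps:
R(-66 - 27/(-107)) - A = (-66 - 27/(-107)) - 1*(-21922) = (-66 - 27*(-1)/107) + 21922 = (-66 - 1*(-27/107)) + 21922 = (-66 + 27/107) + 21922 = -7035/107 + 21922 = 2338619/107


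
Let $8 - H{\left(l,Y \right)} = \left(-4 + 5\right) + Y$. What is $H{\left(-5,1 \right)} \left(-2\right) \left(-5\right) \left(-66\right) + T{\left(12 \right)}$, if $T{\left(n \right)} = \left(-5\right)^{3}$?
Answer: $-4085$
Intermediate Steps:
$H{\left(l,Y \right)} = 7 - Y$ ($H{\left(l,Y \right)} = 8 - \left(\left(-4 + 5\right) + Y\right) = 8 - \left(1 + Y\right) = 7 - Y$)
$T{\left(n \right)} = -125$
$H{\left(-5,1 \right)} \left(-2\right) \left(-5\right) \left(-66\right) + T{\left(12 \right)} = \left(7 - 1\right) \left(-2\right) \left(-5\right) \left(-66\right) - 125 = 6 \left(-2\right) \left(-5\right) \left(-66\right) - 125 = \left(-12\right) \left(-5\right) \left(-66\right) - 125 = 60 \left(-66\right) - 125 = -3960 - 125 = -4085$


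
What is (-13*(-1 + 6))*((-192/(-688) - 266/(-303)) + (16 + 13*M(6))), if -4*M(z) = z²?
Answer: 84555575/13029 ≈ 6489.8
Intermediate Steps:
M(z) = -z²/4
(-13*(-1 + 6))*((-192/(-688) - 266/(-303)) + (16 + 13*M(6))) = (-13*(-1 + 6))*((-192/(-688) - 266/(-303)) + (16 + 13*(-¼*6²))) = (-13*5)*((-192*(-1/688) - 266*(-1/303)) + (16 + 13*(-¼*36))) = -65*((12/43 + 266/303) + (16 + 13*(-9))) = -65*(15074/13029 + (16 - 117)) = -65*(15074/13029 - 101) = -65*(-1300855/13029) = 84555575/13029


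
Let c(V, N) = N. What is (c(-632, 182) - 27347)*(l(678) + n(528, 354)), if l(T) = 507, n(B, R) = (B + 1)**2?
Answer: -7615653420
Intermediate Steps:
n(B, R) = (1 + B)**2
(c(-632, 182) - 27347)*(l(678) + n(528, 354)) = (182 - 27347)*(507 + (1 + 528)**2) = -27165*(507 + 529**2) = -27165*(507 + 279841) = -27165*280348 = -7615653420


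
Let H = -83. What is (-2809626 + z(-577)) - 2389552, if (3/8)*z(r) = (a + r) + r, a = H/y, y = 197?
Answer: -1024844522/197 ≈ -5.2023e+6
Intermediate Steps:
a = -83/197 ≈ -0.42132
z(r) = -664/591 + 16*r/3 (z(r) = 8*((-83/197 + r) + r)/3 = 8*(-83/197 + 2*r)/3 = -664/591 + 16*r/3)
(-2809626 + z(-577)) - 2389552 = (-2809626 + (-664/591 + (16/3)*(-577))) - 2389552 = (-2809626 + (-664/591 - 9232/3)) - 2389552 = (-2809626 - 606456/197) - 2389552 = -554102778/197 - 2389552 = -1024844522/197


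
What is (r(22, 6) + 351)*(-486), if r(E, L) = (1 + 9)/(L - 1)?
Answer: -171558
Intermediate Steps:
r(E, L) = 10/(-1 + L)
(r(22, 6) + 351)*(-486) = (10/(-1 + 6) + 351)*(-486) = (10/5 + 351)*(-486) = (10*(⅕) + 351)*(-486) = (2 + 351)*(-486) = 353*(-486) = -171558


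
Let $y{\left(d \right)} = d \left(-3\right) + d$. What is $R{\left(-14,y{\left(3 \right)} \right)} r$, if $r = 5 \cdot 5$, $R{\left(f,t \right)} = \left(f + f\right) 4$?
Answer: $-2800$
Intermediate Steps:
$y{\left(d \right)} = - 2 d$ ($y{\left(d \right)} = - 3 d + d = - 2 d$)
$R{\left(f,t \right)} = 8 f$ ($R{\left(f,t \right)} = 2 f 4 = 8 f$)
$r = 25$
$R{\left(-14,y{\left(3 \right)} \right)} r = 8 \left(-14\right) 25 = \left(-112\right) 25 = -2800$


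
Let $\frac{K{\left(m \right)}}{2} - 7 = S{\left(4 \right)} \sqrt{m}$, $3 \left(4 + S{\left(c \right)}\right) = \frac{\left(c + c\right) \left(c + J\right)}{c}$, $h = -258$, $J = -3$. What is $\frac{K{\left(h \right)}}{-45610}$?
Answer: $- \frac{7}{22805} + \frac{2 i \sqrt{258}}{13683} \approx -0.00030695 + 0.0023478 i$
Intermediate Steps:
$S{\left(c \right)} = -6 + \frac{2 c}{3}$ ($S{\left(c \right)} = -4 + \frac{\left(c + c\right) \left(c - 3\right) \frac{1}{c}}{3} = -4 + \frac{2 c \left(-3 + c\right) \frac{1}{c}}{3} = -4 + \frac{-6 + 2 c}{3} = -4 + \left(-2 + \frac{2 c}{3}\right) = -6 + \frac{2 c}{3}$)
$K{\left(m \right)} = 14 - \frac{20 \sqrt{m}}{3}$ ($K{\left(m \right)} = 14 + 2 \left(-6 + \frac{2}{3} \cdot 4\right) \sqrt{m} = 14 + 2 \left(-6 + \frac{8}{3}\right) \sqrt{m} = 14 + 2 \left(- \frac{10 \sqrt{m}}{3}\right) = 14 - \frac{20 \sqrt{m}}{3}$)
$\frac{K{\left(h \right)}}{-45610} = \frac{14 - \frac{20 \sqrt{-258}}{3}}{-45610} = \left(14 - \frac{20 i \sqrt{258}}{3}\right) \left(- \frac{1}{45610}\right) = - \frac{7}{22805} + \frac{2 i \sqrt{258}}{13683}$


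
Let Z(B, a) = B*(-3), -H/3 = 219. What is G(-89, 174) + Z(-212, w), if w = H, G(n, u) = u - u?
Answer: 636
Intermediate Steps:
H = -657 (H = -3*219 = -657)
G(n, u) = 0
w = -657
Z(B, a) = -3*B
G(-89, 174) + Z(-212, w) = 0 - 3*(-212) = 0 + 636 = 636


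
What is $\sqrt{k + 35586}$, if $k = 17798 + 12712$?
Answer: $36 \sqrt{51} \approx 257.09$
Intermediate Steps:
$k = 30510$
$\sqrt{k + 35586} = \sqrt{30510 + 35586} = \sqrt{66096} = 36 \sqrt{51}$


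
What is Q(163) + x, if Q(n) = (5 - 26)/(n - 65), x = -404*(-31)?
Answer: 175333/14 ≈ 12524.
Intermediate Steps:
x = 12524
Q(n) = -21/(-65 + n)
Q(163) + x = -21/(-65 + 163) + 12524 = -21/98 + 12524 = -21*1/98 + 12524 = -3/14 + 12524 = 175333/14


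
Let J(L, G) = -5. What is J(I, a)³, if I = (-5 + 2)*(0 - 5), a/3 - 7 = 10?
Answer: -125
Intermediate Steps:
a = 51 (a = 21 + 3*10 = 21 + 30 = 51)
I = 15 (I = -3*(-5) = 15)
J(I, a)³ = (-5)³ = -125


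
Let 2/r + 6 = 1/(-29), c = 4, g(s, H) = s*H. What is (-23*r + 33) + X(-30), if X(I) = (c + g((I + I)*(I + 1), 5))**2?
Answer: 13257939909/175 ≈ 7.5760e+7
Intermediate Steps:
g(s, H) = H*s
X(I) = (4 + 10*I*(1 + I))**2 (X(I) = (4 + 5*((I + I)*(I + 1)))**2 = (4 + 5*((2*I)*(1 + I)))**2 = (4 + 5*(2*I*(1 + I)))**2 = (4 + 10*I*(1 + I))**2)
r = -58/175 (r = 2/(-6 + 1/(-29)) = 2/(-6 - 1/29) = 2/(-175/29) = 2*(-29/175) = -58/175 ≈ -0.33143)
(-23*r + 33) + X(-30) = (-23*(-58/175) + 33) + 4*(2 + 5*(-30)*(1 - 30))**2 = (1334/175 + 33) + 4*(2 + 5*(-30)*(-29))**2 = 7109/175 + 4*(2 + 4350)**2 = 7109/175 + 4*4352**2 = 7109/175 + 4*18939904 = 7109/175 + 75759616 = 13257939909/175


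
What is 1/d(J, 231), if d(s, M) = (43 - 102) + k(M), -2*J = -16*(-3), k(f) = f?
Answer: 1/172 ≈ 0.0058140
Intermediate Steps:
J = -24 (J = -(-8)*(-3) = -1/2*48 = -24)
d(s, M) = -59 + M (d(s, M) = (43 - 102) + M = -59 + M)
1/d(J, 231) = 1/(-59 + 231) = 1/172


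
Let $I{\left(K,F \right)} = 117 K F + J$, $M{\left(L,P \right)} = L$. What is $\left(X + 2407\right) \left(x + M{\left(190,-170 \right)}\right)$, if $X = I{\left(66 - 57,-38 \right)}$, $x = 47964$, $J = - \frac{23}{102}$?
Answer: $- \frac{92357855149}{51} \approx -1.8109 \cdot 10^{9}$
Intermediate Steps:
$J = - \frac{23}{102}$ ($J = \left(-23\right) \frac{1}{102} = - \frac{23}{102} \approx -0.22549$)
$I{\left(K,F \right)} = - \frac{23}{102} + 117 F K$ ($I{\left(K,F \right)} = 117 K F - \frac{23}{102} = 117 F K - \frac{23}{102} = - \frac{23}{102} + 117 F K$)
$X = - \frac{4081451}{102}$ ($X = - \frac{23}{102} + 117 \left(-38\right) \left(66 - 57\right) = - \frac{23}{102} + 117 \left(-38\right) 9 = - \frac{23}{102} - 40014 = - \frac{4081451}{102} \approx -40014.0$)
$\left(X + 2407\right) \left(x + M{\left(190,-170 \right)}\right) = \left(- \frac{4081451}{102} + 2407\right) \left(47964 + 190\right) = \left(- \frac{3835937}{102}\right) 48154 = - \frac{92357855149}{51}$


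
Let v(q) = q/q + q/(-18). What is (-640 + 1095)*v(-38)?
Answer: 12740/9 ≈ 1415.6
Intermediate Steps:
v(q) = 1 - q/18 (v(q) = 1 + q*(-1/18) = 1 - q/18)
(-640 + 1095)*v(-38) = (-640 + 1095)*(1 - 1/18*(-38)) = 455*(1 + 19/9) = 455*(28/9) = 12740/9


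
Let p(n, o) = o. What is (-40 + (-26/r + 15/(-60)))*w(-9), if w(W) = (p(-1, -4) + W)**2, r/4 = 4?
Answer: -56615/8 ≈ -7076.9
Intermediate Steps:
r = 16 (r = 4*4 = 16)
w(W) = (-4 + W)**2
(-40 + (-26/r + 15/(-60)))*w(-9) = (-40 + (-26/16 + 15/(-60)))*(-4 - 9)**2 = (-40 + (-26*1/16 + 15*(-1/60)))*(-13)**2 = (-40 + (-13/8 - 1/4))*169 = (-40 - 15/8)*169 = -335/8*169 = -56615/8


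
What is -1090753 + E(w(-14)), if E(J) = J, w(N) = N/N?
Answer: -1090752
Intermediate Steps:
w(N) = 1
-1090753 + E(w(-14)) = -1090753 + 1 = -1090752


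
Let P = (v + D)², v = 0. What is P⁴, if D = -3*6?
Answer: 11019960576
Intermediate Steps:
D = -18
P = 324 (P = (0 - 18)² = (-18)² = 324)
P⁴ = 324⁴ = 11019960576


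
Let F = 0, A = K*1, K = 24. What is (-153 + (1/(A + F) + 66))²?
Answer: 4355569/576 ≈ 7561.8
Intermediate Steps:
A = 24 (A = 24*1 = 24)
(-153 + (1/(A + F) + 66))² = (-153 + (1/(24 + 0) + 66))² = (-153 + (1/24 + 66))² = (-153 + 1585/24)² = (-2087/24)² = 4355569/576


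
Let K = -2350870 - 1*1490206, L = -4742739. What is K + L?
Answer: -8583815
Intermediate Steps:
K = -3841076 (K = -2350870 - 1490206 = -3841076)
K + L = -3841076 - 4742739 = -8583815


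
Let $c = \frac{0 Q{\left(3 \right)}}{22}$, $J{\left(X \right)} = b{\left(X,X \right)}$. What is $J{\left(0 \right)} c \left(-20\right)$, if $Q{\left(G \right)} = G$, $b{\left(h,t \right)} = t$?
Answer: $0$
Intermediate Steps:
$J{\left(X \right)} = X$
$c = 0$ ($c = \frac{0 \cdot 3}{22} = 0 \cdot \frac{1}{22} = 0$)
$J{\left(0 \right)} c \left(-20\right) = 0 \cdot 0 \left(-20\right) = 0 \left(-20\right) = 0$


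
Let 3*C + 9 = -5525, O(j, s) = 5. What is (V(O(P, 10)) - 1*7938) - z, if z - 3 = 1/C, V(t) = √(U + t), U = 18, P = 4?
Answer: -43945491/5534 + √23 ≈ -7936.2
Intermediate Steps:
V(t) = √(18 + t)
C = -5534/3 (C = -3 + (⅓)*(-5525) = -3 - 5525/3 = -5534/3 ≈ -1844.7)
z = 16599/5534 (z = 3 + 1/(-5534/3) = 3 - 3/5534 = 16599/5534 ≈ 2.9995)
(V(O(P, 10)) - 1*7938) - z = (√(18 + 5) - 1*7938) - 1*16599/5534 = (√23 - 7938) - 16599/5534 = (-7938 + √23) - 16599/5534 = -43945491/5534 + √23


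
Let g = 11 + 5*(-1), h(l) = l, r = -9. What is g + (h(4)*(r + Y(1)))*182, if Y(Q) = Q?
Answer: -5818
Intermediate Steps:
g = 6 (g = 11 - 5 = 6)
g + (h(4)*(r + Y(1)))*182 = 6 + (4*(-9 + 1))*182 = 6 + (4*(-8))*182 = 6 - 32*182 = 6 - 5824 = -5818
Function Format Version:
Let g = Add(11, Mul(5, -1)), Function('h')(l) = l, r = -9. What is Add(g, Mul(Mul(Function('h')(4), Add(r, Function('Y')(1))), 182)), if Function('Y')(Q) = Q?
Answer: -5818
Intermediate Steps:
g = 6 (g = Add(11, -5) = 6)
Add(g, Mul(Mul(Function('h')(4), Add(r, Function('Y')(1))), 182)) = Add(6, Mul(Mul(4, Add(-9, 1)), 182)) = Add(6, Mul(Mul(4, -8), 182)) = Add(6, Mul(-32, 182)) = Add(6, -5824) = -5818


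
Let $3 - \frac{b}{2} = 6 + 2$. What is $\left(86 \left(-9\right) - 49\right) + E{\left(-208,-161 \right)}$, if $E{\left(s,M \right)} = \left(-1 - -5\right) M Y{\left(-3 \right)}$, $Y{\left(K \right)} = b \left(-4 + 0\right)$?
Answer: $-26583$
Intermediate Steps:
$b = -10$ ($b = 6 - 2 \left(6 + 2\right) = 6 - 16 = -10$)
$Y{\left(K \right)} = 40$ ($Y{\left(K \right)} = - 10 \left(-4 + 0\right) = \left(-10\right) \left(-4\right) = 40$)
$E{\left(s,M \right)} = 160 M$ ($E{\left(s,M \right)} = \left(-1 - -5\right) M 40 = \left(-1 + 5\right) M 40 = 4 M 40 = 160 M$)
$\left(86 \left(-9\right) - 49\right) + E{\left(-208,-161 \right)} = \left(86 \left(-9\right) - 49\right) + 160 \left(-161\right) = \left(-774 - 49\right) - 25760 = -823 - 25760 = -26583$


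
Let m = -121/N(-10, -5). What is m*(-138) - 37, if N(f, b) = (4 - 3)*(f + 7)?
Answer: -5603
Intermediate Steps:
N(f, b) = 7 + f (N(f, b) = 1*(7 + f) = 7 + f)
m = 121/3 (m = -121/(7 - 10) = -121/(-3) = -121*(-⅓) = 121/3 ≈ 40.333)
m*(-138) - 37 = (121/3)*(-138) - 37 = -5566 - 37 = -5603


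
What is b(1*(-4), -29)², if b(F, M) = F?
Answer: 16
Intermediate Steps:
b(1*(-4), -29)² = (1*(-4))² = (-4)² = 16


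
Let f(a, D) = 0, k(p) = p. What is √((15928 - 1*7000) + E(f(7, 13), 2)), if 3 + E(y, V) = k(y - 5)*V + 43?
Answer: √8958 ≈ 94.647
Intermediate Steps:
E(y, V) = 40 + V*(-5 + y) (E(y, V) = -3 + ((y - 5)*V + 43) = -3 + ((-5 + y)*V + 43) = -3 + (V*(-5 + y) + 43) = -3 + (43 + V*(-5 + y)) = 40 + V*(-5 + y))
√((15928 - 1*7000) + E(f(7, 13), 2)) = √((15928 - 1*7000) + (40 + 2*(-5 + 0))) = √((15928 - 7000) + (40 + 2*(-5))) = √(8928 + (40 - 10)) = √(8928 + 30) = √8958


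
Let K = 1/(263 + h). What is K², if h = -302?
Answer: 1/1521 ≈ 0.00065746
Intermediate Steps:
K = -1/39 (K = 1/(263 - 302) = 1/(-39) = -1/39 ≈ -0.025641)
K² = (-1/39)² = 1/1521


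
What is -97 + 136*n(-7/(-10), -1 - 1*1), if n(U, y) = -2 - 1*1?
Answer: -505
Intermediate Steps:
n(U, y) = -3 (n(U, y) = -2 - 1 = -3)
-97 + 136*n(-7/(-10), -1 - 1*1) = -97 + 136*(-3) = -97 - 408 = -505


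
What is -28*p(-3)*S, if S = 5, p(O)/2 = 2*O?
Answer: 1680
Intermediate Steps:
p(O) = 4*O (p(O) = 2*(2*O) = 4*O)
-28*p(-3)*S = -28*4*(-3)*5 = -(-336)*5 = -28*(-60) = 1680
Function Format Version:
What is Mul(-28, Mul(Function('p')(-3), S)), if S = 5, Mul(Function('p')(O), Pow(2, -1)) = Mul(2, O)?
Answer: 1680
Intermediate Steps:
Function('p')(O) = Mul(4, O) (Function('p')(O) = Mul(2, Mul(2, O)) = Mul(4, O))
Mul(-28, Mul(Function('p')(-3), S)) = Mul(-28, Mul(Mul(4, -3), 5)) = Mul(-28, Mul(-12, 5)) = Mul(-28, -60) = 1680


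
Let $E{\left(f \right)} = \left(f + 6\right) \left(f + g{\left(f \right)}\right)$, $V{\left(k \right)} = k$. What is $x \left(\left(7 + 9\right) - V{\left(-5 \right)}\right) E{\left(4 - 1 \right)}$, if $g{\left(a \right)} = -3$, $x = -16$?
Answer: $0$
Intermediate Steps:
$E{\left(f \right)} = \left(-3 + f\right) \left(6 + f\right)$ ($E{\left(f \right)} = \left(f + 6\right) \left(f - 3\right) = \left(6 + f\right) \left(-3 + f\right) = \left(-3 + f\right) \left(6 + f\right)$)
$x \left(\left(7 + 9\right) - V{\left(-5 \right)}\right) E{\left(4 - 1 \right)} = - 16 \left(\left(7 + 9\right) - -5\right) \left(-18 + \left(4 - 1\right)^{2} + 3 \left(4 - 1\right)\right) = - 16 \left(16 + 5\right) \left(-18 + \left(4 - 1\right)^{2} + 3 \left(4 - 1\right)\right) = \left(-16\right) 21 \left(-18 + 3^{2} + 3 \cdot 3\right) = - 336 \left(-18 + 9 + 9\right) = \left(-336\right) 0 = 0$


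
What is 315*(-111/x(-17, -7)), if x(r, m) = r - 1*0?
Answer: 34965/17 ≈ 2056.8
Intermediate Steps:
x(r, m) = r (x(r, m) = r + 0 = r)
315*(-111/x(-17, -7)) = 315*(-111/(-17)) = 315*(-111*(-1/17)) = 315*(111/17) = 34965/17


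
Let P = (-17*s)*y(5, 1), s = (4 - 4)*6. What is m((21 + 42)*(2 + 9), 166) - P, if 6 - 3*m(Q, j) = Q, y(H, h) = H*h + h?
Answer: -229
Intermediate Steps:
y(H, h) = h + H*h
s = 0 (s = 0*6 = 0)
P = 0 (P = (-17*0)*(1*(1 + 5)) = 0*(1*6) = 0*6 = 0)
m(Q, j) = 2 - Q/3
m((21 + 42)*(2 + 9), 166) - P = (2 - (21 + 42)*(2 + 9)/3) - 1*0 = (2 - 21*11) + 0 = (2 - ⅓*693) + 0 = (2 - 231) + 0 = -229 + 0 = -229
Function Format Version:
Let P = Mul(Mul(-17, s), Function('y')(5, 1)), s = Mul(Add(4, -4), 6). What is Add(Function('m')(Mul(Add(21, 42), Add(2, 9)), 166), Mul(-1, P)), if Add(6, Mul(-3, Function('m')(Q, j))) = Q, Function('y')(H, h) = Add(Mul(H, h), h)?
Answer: -229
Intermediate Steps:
Function('y')(H, h) = Add(h, Mul(H, h))
s = 0 (s = Mul(0, 6) = 0)
P = 0 (P = Mul(Mul(-17, 0), Mul(1, Add(1, 5))) = Mul(0, Mul(1, 6)) = Mul(0, 6) = 0)
Function('m')(Q, j) = Add(2, Mul(Rational(-1, 3), Q))
Add(Function('m')(Mul(Add(21, 42), Add(2, 9)), 166), Mul(-1, P)) = Add(Add(2, Mul(Rational(-1, 3), Mul(Add(21, 42), Add(2, 9)))), Mul(-1, 0)) = Add(Add(2, Mul(Rational(-1, 3), Mul(63, 11))), 0) = Add(Add(2, Mul(Rational(-1, 3), 693)), 0) = Add(Add(2, -231), 0) = Add(-229, 0) = -229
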